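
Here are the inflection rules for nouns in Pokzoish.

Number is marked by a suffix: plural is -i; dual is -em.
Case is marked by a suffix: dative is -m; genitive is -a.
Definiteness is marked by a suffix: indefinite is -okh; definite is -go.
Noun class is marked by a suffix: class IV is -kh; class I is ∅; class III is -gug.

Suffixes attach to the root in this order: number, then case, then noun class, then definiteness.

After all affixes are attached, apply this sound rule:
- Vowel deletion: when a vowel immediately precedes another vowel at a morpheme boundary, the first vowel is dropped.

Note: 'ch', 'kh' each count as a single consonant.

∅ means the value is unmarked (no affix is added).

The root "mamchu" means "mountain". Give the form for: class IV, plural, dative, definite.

mamchimkhgo

Attach number plural -i → mamchui.
Attach case dative -m → mamchuim.
Attach noun class class IV -kh → mamchuimkh.
Attach definiteness definite -go → mamchuimkhgo.
Apply vowel deletion: mamchuimkhgo → mamchimkhgo.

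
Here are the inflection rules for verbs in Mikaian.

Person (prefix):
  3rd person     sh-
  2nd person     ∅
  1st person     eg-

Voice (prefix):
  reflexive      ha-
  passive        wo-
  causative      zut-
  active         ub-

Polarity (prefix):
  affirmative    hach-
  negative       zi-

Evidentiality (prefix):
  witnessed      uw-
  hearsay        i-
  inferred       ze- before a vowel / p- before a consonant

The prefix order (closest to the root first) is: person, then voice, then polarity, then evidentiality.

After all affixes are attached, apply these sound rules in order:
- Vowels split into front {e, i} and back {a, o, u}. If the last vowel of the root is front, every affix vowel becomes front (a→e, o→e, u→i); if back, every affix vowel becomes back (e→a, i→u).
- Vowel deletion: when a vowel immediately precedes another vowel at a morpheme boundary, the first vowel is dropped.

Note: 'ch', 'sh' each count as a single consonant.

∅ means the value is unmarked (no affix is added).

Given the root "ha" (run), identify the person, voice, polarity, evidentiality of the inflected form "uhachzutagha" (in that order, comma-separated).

Segment: i-hach-zut-eg-ha.
person: eg- → 1st person.
voice: zut- → causative.
polarity: hach- → affirmative.
evidentiality: i- → hearsay.

1st person, causative, affirmative, hearsay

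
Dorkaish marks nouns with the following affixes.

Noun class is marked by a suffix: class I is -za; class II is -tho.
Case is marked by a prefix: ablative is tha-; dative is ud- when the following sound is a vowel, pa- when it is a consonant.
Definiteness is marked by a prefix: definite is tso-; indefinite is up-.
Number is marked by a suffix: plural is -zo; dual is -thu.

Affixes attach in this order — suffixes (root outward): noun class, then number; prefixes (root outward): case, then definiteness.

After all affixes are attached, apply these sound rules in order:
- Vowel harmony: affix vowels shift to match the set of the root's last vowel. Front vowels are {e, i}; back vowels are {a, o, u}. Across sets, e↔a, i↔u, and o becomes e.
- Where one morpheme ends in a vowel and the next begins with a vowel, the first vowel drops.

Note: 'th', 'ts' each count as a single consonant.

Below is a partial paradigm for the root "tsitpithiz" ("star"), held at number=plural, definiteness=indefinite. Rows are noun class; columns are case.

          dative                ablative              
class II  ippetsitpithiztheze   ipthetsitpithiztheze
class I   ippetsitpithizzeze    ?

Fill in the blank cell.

ipthetsitpithizzeze

Attach case ablative tha- → thatsitpithiz.
Attach noun class class I -za → thatsitpithizza.
Attach number plural -zo → thatsitpithizzazo.
Attach definiteness indefinite up- → upthatsitpithizzazo.
Apply vowel harmony: upthatsitpithizzazo → ipthetsitpithizzeze.
Vowel deletion: no change.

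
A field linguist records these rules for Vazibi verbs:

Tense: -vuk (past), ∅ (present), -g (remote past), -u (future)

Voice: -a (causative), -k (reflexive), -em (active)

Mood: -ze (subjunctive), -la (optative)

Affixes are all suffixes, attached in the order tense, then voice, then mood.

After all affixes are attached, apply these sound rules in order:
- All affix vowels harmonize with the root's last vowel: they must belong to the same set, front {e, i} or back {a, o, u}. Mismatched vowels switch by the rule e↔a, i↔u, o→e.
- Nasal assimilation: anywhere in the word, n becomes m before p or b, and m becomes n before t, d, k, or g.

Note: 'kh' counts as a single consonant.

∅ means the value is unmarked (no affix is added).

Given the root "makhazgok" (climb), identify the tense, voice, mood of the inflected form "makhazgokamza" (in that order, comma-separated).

Segment: makhazgok-em-ze.
tense: ∅ → present.
voice: -em → active.
mood: -ze → subjunctive.

present, active, subjunctive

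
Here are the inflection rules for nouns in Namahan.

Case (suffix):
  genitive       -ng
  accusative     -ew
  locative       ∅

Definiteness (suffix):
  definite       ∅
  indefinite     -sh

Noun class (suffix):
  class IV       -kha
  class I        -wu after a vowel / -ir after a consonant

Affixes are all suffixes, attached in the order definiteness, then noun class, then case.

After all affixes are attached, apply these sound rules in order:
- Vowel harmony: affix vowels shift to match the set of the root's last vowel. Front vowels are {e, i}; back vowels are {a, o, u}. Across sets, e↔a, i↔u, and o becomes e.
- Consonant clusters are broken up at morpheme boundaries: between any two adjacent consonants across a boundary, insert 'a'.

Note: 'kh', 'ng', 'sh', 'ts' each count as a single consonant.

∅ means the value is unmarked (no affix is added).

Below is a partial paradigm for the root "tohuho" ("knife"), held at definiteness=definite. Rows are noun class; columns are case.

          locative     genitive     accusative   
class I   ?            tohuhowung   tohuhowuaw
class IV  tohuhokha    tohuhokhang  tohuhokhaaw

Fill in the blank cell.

definiteness = definite: zero marking, form stays tohuho.
Attach noun class class I -wu (after vowel 'o') → tohuhowu.
case = locative: zero marking, form stays tohuhowu.
Vowel harmony: no change.
Epenthesis: no change.

tohuhowu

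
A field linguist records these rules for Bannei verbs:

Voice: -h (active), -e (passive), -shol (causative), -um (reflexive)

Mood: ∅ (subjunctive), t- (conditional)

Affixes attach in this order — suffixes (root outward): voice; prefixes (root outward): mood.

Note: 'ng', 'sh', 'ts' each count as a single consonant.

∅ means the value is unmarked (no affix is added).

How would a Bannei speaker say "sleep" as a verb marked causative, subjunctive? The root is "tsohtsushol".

tsohtsusholshol

Attach voice causative -shol → tsohtsusholshol.
mood = subjunctive: zero marking, form stays tsohtsusholshol.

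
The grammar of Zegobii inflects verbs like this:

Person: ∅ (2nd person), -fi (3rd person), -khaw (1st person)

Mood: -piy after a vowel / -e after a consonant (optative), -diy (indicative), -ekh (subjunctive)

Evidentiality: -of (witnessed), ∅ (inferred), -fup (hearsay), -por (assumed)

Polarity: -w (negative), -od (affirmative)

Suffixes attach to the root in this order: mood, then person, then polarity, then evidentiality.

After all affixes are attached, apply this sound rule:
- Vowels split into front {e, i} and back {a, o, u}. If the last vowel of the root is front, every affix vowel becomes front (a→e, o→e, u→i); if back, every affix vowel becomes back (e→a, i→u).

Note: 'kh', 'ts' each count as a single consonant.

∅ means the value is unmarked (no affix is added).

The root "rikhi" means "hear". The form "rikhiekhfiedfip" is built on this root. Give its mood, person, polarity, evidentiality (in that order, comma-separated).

subjunctive, 3rd person, affirmative, hearsay

Segment: rikhi-ekh-fi-od-fup.
mood: -ekh → subjunctive.
person: -fi → 3rd person.
polarity: -od → affirmative.
evidentiality: -fup → hearsay.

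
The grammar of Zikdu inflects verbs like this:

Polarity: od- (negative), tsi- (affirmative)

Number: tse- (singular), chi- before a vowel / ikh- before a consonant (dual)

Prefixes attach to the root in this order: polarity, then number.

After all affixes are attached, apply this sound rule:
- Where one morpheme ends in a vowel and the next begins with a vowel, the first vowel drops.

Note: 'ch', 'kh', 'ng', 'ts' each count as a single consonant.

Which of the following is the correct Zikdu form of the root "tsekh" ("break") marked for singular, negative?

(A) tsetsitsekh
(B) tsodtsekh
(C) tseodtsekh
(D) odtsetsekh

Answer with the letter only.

B

Attach polarity negative od- → odtsekh.
Attach number singular tse- → tseodtsekh.
Apply vowel deletion: tseodtsekh → tsodtsekh.
So the correct form is tsodtsekh, option (B).
(C) tseodtsekh is wrong: it fails to apply the sound rule(s).
(A) tsetsitsekh is wrong: it uses affirmative instead of negative for polarity.
(D) odtsetsekh is wrong: it has the affixes in the wrong order.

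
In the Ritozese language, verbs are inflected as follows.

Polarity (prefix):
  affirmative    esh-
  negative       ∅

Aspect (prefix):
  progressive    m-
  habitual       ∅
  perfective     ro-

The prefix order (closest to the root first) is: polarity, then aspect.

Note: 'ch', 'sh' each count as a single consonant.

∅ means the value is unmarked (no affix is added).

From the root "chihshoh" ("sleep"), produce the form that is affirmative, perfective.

roeshchihshoh

Attach polarity affirmative esh- → eshchihshoh.
Attach aspect perfective ro- → roeshchihshoh.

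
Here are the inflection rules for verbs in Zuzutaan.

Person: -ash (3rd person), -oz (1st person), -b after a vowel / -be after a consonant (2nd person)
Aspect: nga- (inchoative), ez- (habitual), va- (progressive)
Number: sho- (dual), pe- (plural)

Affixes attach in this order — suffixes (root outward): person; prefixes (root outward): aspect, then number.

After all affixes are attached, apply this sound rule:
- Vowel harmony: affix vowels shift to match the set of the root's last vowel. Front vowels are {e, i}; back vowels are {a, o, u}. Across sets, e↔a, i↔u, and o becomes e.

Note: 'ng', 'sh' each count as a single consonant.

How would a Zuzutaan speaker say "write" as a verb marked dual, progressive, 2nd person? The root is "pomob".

Attach person 2nd person -be (after consonant 'b') → pomobbe.
Attach aspect progressive va- → vapomobbe.
Attach number dual sho- → shovapomobbe.
Apply vowel harmony: shovapomobbe → shovapomobba.

shovapomobba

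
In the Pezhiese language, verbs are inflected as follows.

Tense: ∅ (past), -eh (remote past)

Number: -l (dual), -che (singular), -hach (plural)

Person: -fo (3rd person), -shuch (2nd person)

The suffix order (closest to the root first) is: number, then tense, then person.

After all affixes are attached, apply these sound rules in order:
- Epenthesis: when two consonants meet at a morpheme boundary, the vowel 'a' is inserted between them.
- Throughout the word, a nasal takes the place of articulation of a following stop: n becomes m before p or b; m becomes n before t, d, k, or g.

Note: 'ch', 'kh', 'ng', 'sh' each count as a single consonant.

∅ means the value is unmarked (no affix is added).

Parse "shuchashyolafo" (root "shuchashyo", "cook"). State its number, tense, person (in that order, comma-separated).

Segment: shuchashyo-l-fo.
number: -l → dual.
tense: ∅ → past.
person: -fo → 3rd person.

dual, past, 3rd person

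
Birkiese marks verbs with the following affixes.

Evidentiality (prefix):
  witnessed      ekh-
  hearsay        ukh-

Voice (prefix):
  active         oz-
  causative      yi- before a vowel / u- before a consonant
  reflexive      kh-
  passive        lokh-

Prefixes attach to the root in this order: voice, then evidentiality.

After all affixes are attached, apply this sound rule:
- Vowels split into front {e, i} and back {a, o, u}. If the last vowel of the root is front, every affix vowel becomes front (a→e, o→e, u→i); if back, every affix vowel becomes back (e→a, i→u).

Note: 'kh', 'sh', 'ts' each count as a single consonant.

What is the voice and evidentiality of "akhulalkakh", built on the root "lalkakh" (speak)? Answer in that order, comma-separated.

causative, witnessed

Segment: ekh-u-lalkakh.
voice: yi/u- → causative.
evidentiality: ekh- → witnessed.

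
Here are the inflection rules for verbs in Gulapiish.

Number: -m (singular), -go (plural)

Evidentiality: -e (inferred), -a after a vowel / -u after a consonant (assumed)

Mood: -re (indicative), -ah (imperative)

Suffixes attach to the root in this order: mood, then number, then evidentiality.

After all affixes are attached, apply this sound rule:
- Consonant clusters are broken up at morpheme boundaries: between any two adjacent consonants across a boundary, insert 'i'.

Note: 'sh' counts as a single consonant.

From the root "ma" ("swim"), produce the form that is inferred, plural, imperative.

maahigoe

Attach mood imperative -ah → maah.
Attach number plural -go → maahgo.
Attach evidentiality inferred -e → maahgoe.
Apply epenthesis: maahgoe → maahigoe.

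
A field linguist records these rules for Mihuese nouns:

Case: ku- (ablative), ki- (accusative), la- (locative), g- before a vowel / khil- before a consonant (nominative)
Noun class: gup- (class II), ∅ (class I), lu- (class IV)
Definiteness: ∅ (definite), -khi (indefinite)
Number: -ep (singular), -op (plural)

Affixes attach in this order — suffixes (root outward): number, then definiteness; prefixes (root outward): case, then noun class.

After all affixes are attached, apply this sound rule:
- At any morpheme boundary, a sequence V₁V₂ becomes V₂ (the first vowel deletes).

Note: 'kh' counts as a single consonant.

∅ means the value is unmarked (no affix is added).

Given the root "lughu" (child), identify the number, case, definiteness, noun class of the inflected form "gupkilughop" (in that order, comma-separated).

Segment: gup-ki-lughu-op.
number: -op → plural.
case: ki- → accusative.
definiteness: ∅ → definite.
noun class: gup- → class II.

plural, accusative, definite, class II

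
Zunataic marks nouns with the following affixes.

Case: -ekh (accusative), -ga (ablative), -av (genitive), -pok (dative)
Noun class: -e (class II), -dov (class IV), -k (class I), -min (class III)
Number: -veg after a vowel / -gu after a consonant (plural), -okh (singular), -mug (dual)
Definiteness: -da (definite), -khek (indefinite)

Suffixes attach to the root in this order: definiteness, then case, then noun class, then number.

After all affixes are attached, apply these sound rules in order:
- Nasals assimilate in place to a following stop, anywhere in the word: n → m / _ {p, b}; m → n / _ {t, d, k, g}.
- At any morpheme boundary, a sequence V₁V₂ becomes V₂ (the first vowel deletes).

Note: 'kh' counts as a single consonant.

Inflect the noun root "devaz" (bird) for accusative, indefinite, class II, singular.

devazkhekekhokh

Attach definiteness indefinite -khek → devazkhek.
Attach case accusative -ekh → devazkhekekh.
Attach noun class class II -e → devazkhekekhe.
Attach number singular -okh → devazkhekekheokh.
Nasal assimilation: no change.
Apply vowel deletion: devazkhekekheokh → devazkhekekhokh.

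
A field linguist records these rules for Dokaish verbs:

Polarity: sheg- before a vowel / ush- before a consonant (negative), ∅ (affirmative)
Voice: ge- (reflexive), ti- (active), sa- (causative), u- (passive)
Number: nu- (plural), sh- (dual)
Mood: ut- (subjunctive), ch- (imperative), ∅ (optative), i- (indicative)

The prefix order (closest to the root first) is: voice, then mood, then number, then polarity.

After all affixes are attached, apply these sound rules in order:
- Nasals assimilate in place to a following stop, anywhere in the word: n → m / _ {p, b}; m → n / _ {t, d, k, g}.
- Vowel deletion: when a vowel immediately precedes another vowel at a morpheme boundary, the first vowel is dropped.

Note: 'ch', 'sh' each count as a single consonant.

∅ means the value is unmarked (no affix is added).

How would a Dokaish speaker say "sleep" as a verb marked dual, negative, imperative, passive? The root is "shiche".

ushshchushiche

Attach voice passive u- → ushiche.
Attach mood imperative ch- → chushiche.
Attach number dual sh- → shchushiche.
Attach polarity negative ush- (before consonant 'sh') → ushshchushiche.
Nasal assimilation: no change.
Vowel deletion: no change.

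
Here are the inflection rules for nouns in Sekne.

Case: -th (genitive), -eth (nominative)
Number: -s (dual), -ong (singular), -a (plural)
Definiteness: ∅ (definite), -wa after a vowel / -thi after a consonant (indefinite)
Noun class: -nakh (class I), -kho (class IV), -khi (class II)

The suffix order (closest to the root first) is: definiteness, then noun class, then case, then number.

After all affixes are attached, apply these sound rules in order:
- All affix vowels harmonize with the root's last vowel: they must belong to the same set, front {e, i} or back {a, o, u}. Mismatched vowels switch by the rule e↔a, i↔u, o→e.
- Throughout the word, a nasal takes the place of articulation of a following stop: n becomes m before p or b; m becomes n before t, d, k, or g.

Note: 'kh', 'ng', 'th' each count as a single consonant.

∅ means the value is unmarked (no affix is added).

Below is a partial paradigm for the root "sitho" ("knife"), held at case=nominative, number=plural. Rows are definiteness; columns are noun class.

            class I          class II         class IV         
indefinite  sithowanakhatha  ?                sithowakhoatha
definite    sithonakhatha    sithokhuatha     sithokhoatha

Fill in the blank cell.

sithowakhuatha

Attach definiteness indefinite -wa (after vowel 'o') → sithowa.
Attach noun class class II -khi → sithowakhi.
Attach case nominative -eth → sithowakhieth.
Attach number plural -a → sithowakhietha.
Apply vowel harmony: sithowakhietha → sithowakhuatha.
Nasal assimilation: no change.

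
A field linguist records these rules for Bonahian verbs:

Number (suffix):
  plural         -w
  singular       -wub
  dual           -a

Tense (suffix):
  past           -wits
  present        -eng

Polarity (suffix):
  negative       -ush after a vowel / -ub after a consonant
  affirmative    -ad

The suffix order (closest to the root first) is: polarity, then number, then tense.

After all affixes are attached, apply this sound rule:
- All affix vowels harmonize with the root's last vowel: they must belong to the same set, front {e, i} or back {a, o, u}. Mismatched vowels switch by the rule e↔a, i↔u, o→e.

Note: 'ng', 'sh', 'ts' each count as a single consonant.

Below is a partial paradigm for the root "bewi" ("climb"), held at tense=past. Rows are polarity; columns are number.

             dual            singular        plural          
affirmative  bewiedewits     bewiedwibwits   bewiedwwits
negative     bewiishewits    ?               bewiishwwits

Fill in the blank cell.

Attach polarity negative -ush (after vowel 'i') → bewiush.
Attach number singular -wub → bewiushwub.
Attach tense past -wits → bewiushwubwits.
Apply vowel harmony: bewiushwubwits → bewiishwibwits.

bewiishwibwits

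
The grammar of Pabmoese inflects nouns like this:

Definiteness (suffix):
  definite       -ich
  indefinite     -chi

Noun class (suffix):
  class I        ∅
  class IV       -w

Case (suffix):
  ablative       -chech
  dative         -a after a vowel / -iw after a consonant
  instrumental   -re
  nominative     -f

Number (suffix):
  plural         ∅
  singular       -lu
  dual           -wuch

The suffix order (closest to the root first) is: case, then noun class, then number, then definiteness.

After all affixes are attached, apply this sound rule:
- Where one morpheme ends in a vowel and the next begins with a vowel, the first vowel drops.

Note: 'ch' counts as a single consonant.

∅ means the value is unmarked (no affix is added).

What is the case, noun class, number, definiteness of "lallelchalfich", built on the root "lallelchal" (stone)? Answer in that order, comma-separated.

Segment: lallelchal-f-ich.
case: -f → nominative.
noun class: ∅ → class I.
number: ∅ → plural.
definiteness: -ich → definite.

nominative, class I, plural, definite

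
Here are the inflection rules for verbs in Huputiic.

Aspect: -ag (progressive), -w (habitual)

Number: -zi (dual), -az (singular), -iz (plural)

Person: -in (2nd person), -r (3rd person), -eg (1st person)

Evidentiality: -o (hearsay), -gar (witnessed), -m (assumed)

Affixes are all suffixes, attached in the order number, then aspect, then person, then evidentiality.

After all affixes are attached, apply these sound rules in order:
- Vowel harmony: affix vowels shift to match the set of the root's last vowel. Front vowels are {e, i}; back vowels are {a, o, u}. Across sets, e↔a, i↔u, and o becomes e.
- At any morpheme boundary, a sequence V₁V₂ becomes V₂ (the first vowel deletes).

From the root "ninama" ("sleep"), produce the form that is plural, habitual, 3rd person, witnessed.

ninamuzwrgar

Attach number plural -iz → ninamaiz.
Attach aspect habitual -w → ninamaizw.
Attach person 3rd person -r → ninamaizwr.
Attach evidentiality witnessed -gar → ninamaizwrgar.
Apply vowel harmony: ninamaizwrgar → ninamauzwrgar.
Apply vowel deletion: ninamauzwrgar → ninamuzwrgar.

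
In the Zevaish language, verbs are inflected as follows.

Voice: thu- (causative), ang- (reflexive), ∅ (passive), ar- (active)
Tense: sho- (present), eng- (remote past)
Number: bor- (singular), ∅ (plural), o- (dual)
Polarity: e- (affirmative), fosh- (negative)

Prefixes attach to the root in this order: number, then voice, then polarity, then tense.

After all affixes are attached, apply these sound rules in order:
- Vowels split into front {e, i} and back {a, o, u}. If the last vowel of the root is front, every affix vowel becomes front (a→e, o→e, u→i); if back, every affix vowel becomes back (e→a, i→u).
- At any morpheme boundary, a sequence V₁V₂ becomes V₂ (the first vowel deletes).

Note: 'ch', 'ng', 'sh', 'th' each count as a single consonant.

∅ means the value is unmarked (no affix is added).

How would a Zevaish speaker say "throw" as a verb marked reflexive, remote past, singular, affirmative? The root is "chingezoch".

Attach number singular bor- → borchingezoch.
Attach voice reflexive ang- → angborchingezoch.
Attach polarity affirmative e- → eangborchingezoch.
Attach tense remote past eng- → engeangborchingezoch.
Apply vowel harmony: engeangborchingezoch → angaangborchingezoch.
Apply vowel deletion: angaangborchingezoch → angangborchingezoch.

angangborchingezoch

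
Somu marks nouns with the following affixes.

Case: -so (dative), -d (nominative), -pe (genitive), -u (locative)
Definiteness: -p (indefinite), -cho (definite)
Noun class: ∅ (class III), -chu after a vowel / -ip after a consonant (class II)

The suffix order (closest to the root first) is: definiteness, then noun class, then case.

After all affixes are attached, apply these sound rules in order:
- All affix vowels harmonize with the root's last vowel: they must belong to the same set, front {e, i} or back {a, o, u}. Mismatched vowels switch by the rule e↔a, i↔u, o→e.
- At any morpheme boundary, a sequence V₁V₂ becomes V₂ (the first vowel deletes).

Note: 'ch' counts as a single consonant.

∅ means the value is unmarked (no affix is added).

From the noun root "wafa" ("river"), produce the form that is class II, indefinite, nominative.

Attach definiteness indefinite -p → wafap.
Attach noun class class II -ip (after consonant 'p') → wafapip.
Attach case nominative -d → wafapipd.
Apply vowel harmony: wafapipd → wafapupd.
Vowel deletion: no change.

wafapupd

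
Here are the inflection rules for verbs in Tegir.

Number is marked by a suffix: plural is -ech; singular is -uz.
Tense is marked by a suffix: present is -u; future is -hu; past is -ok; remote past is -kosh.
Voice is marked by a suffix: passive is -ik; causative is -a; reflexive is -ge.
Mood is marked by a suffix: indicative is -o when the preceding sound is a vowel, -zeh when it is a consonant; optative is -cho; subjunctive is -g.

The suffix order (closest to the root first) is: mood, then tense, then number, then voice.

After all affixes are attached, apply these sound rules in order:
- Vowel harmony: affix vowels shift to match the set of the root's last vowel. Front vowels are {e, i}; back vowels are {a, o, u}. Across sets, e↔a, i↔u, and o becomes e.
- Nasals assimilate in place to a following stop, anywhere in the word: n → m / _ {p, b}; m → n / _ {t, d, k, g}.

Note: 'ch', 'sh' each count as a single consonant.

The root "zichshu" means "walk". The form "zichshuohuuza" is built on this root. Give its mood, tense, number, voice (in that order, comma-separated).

Segment: zichshu-o-hu-uz-a.
mood: -o/zeh → indicative.
tense: -hu → future.
number: -uz → singular.
voice: -a → causative.

indicative, future, singular, causative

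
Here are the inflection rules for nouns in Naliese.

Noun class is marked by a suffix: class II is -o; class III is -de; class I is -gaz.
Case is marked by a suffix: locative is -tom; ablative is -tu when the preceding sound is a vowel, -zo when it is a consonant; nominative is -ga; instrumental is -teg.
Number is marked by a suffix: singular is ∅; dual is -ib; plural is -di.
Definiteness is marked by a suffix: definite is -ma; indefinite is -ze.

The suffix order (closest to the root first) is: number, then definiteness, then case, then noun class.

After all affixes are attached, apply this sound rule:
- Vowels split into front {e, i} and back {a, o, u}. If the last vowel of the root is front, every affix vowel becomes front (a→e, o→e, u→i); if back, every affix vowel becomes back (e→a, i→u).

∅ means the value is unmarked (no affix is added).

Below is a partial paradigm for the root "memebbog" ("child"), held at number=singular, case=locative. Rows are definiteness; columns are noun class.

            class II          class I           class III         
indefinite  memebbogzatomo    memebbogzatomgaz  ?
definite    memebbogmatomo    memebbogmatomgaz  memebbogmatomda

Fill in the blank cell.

number = singular: zero marking, form stays memebbog.
Attach definiteness indefinite -ze → memebbogze.
Attach case locative -tom → memebbogzetom.
Attach noun class class III -de → memebbogzetomde.
Apply vowel harmony: memebbogzetomde → memebbogzatomda.

memebbogzatomda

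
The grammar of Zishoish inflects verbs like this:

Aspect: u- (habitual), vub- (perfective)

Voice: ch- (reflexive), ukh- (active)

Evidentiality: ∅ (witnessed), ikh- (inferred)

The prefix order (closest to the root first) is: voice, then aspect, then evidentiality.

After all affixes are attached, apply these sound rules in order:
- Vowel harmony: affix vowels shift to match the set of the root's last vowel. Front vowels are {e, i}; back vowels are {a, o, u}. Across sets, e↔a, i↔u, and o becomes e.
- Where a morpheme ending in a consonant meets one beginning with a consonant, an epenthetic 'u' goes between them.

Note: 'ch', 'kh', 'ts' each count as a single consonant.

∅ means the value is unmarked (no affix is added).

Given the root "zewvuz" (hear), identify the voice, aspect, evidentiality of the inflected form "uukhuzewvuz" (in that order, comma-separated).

active, habitual, witnessed

Segment: u-ukh-zewvuz.
voice: ukh- → active.
aspect: u- → habitual.
evidentiality: ∅ → witnessed.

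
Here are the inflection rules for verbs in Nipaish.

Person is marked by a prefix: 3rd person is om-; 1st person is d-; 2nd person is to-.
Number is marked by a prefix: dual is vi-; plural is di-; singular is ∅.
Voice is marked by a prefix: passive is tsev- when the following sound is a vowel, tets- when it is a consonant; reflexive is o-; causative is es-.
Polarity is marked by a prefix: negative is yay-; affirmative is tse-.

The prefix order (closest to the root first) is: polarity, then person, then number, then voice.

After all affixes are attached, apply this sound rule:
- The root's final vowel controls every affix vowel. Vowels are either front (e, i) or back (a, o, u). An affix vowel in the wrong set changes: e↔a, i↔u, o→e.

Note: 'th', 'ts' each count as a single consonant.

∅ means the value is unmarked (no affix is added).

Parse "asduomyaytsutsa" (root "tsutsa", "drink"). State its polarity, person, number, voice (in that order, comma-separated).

Segment: es-di-om-yay-tsutsa.
polarity: yay- → negative.
person: om- → 3rd person.
number: di- → plural.
voice: es- → causative.

negative, 3rd person, plural, causative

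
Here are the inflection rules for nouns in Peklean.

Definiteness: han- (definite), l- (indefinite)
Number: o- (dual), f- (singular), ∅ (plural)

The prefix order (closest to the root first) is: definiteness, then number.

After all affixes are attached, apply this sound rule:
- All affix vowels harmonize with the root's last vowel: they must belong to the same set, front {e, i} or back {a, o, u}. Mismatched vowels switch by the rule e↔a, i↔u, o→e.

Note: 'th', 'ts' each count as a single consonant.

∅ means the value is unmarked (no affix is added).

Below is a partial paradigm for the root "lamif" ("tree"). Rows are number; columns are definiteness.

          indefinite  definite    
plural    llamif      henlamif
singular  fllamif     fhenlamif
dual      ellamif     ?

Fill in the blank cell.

Attach definiteness definite han- → hanlamif.
Attach number dual o- → ohanlamif.
Apply vowel harmony: ohanlamif → ehenlamif.

ehenlamif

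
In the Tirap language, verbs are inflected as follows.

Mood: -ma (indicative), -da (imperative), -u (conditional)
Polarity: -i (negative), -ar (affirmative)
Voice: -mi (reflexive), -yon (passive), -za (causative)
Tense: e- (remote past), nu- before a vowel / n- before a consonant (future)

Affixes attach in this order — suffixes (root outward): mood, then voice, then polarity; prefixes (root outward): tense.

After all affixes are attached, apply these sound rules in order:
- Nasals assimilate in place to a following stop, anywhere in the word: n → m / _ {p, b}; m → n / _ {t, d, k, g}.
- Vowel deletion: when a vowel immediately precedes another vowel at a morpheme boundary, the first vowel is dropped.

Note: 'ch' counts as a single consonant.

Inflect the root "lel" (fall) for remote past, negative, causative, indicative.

elelmazi

Attach mood indicative -ma → lelma.
Attach voice causative -za → lelmaza.
Attach polarity negative -i → lelmazai.
Attach tense remote past e- → elelmazai.
Nasal assimilation: no change.
Apply vowel deletion: elelmazai → elelmazi.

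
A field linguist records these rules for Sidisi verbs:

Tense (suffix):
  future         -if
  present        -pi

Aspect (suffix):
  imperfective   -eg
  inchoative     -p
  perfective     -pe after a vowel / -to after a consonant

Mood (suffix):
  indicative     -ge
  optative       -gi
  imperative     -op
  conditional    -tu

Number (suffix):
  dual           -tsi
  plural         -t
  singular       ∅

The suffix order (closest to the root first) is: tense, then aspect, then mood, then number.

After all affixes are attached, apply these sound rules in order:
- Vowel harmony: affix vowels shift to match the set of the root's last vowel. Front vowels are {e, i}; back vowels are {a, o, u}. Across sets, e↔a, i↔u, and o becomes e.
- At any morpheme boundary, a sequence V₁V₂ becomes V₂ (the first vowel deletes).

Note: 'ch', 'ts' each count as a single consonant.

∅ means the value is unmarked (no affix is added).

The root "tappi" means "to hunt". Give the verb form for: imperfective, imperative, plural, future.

tappifegept

Attach tense future -if → tappiif.
Attach aspect imperfective -eg → tappiifeg.
Attach mood imperative -op → tappiifegop.
Attach number plural -t → tappiifegopt.
Apply vowel harmony: tappiifegopt → tappiifegept.
Apply vowel deletion: tappiifegept → tappifegept.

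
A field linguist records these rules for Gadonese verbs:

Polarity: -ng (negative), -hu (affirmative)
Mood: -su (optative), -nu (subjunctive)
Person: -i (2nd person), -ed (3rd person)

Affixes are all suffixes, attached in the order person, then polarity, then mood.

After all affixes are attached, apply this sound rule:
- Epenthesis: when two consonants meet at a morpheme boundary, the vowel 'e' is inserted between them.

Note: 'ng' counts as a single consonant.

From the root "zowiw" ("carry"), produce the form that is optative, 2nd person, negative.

Attach person 2nd person -i → zowiwi.
Attach polarity negative -ng → zowiwing.
Attach mood optative -su → zowiwingsu.
Apply epenthesis: zowiwingsu → zowiwingesu.

zowiwingesu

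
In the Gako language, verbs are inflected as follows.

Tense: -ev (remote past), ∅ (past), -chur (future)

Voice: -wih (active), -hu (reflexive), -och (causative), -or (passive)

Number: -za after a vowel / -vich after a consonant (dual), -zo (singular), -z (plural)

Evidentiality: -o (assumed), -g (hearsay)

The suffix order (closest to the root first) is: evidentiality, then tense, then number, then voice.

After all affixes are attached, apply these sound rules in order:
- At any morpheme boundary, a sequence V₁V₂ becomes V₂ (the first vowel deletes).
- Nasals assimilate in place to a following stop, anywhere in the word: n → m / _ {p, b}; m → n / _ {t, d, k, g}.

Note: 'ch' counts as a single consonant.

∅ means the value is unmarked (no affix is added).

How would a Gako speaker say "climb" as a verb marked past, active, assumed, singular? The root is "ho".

Attach evidentiality assumed -o → hoo.
tense = past: zero marking, form stays hoo.
Attach number singular -zo → hoozo.
Attach voice active -wih → hoozowih.
Apply vowel deletion: hoozowih → hozowih.
Nasal assimilation: no change.

hozowih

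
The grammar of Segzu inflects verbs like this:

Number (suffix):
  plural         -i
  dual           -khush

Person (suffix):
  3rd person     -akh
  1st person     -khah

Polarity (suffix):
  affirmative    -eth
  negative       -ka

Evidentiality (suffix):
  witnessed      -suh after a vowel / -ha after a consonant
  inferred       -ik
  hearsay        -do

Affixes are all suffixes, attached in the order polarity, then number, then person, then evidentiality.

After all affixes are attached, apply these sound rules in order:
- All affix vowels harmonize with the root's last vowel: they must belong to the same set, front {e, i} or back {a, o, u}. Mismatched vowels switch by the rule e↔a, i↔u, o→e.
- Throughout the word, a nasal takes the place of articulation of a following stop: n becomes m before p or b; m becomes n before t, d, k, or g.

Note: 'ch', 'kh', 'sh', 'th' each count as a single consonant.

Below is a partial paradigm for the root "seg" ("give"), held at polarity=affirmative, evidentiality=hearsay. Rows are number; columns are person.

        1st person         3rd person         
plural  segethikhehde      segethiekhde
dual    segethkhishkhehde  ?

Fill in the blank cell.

segethkhishekhde

Attach polarity affirmative -eth → segeth.
Attach number dual -khush → segethkhush.
Attach person 3rd person -akh → segethkhushakh.
Attach evidentiality hearsay -do → segethkhushakhdo.
Apply vowel harmony: segethkhushakhdo → segethkhishekhde.
Nasal assimilation: no change.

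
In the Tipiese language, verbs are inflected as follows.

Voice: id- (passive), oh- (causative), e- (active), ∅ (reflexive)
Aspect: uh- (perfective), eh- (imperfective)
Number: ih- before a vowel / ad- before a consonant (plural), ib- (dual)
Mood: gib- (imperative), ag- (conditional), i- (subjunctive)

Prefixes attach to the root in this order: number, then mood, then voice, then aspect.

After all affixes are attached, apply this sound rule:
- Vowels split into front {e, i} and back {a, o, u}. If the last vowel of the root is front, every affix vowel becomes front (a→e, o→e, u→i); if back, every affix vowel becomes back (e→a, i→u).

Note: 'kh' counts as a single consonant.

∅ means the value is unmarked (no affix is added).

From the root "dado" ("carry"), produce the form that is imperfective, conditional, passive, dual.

Attach number dual ib- → ibdado.
Attach mood conditional ag- → agibdado.
Attach voice passive id- → idagibdado.
Attach aspect imperfective eh- → ehidagibdado.
Apply vowel harmony: ehidagibdado → ahudagubdado.

ahudagubdado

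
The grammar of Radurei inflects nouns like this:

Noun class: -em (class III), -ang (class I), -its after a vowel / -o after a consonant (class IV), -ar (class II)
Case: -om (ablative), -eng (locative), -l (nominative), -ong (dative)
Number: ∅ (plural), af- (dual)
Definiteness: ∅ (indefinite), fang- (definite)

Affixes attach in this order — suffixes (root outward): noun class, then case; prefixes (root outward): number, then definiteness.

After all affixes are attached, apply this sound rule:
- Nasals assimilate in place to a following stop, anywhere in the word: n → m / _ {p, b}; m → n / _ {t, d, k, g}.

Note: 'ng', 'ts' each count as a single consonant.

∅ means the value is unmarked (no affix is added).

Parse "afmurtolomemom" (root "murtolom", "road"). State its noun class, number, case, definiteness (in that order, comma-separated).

class III, dual, ablative, indefinite

Segment: af-murtolom-em-om.
noun class: -em → class III.
number: af- → dual.
case: -om → ablative.
definiteness: ∅ → indefinite.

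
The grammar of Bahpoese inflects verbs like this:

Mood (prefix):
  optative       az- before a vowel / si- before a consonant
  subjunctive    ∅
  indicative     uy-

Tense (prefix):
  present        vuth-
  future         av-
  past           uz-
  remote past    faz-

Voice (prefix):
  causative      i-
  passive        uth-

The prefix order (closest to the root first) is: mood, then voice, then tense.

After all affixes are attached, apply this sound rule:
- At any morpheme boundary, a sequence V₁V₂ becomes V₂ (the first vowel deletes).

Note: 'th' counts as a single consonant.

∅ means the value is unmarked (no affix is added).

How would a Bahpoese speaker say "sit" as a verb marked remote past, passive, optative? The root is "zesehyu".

Attach mood optative si- (before consonant 'z') → sizesehyu.
Attach voice passive uth- → uthsizesehyu.
Attach tense remote past faz- → fazuthsizesehyu.
Vowel deletion: no change.

fazuthsizesehyu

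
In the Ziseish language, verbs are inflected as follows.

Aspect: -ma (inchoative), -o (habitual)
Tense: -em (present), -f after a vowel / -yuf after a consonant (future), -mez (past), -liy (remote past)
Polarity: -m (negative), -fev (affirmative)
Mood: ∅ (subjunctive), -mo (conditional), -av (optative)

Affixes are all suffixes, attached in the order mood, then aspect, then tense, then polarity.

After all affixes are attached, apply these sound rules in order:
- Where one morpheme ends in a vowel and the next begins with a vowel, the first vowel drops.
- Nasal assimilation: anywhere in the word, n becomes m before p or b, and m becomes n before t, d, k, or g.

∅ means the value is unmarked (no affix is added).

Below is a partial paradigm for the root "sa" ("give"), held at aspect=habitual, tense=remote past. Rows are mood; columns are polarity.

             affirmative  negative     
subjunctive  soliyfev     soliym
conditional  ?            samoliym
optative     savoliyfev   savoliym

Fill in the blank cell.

Attach mood conditional -mo → samo.
Attach aspect habitual -o → samoo.
Attach tense remote past -liy → samooliy.
Attach polarity affirmative -fev → samooliyfev.
Apply vowel deletion: samooliyfev → samoliyfev.
Nasal assimilation: no change.

samoliyfev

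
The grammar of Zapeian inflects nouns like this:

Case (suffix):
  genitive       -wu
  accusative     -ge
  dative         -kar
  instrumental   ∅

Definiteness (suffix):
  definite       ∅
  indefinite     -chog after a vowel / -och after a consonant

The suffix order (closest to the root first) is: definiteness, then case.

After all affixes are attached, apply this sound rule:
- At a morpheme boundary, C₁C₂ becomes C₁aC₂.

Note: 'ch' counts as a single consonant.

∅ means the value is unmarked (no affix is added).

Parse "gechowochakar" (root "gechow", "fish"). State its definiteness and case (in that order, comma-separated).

Segment: gechow-och-kar.
definiteness: -chog/och → indefinite.
case: -kar → dative.

indefinite, dative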